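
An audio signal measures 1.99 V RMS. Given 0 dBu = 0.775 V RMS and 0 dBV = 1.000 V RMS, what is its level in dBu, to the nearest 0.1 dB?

dBu = 20·log₁₀(V / 0.775 V).
20·log₁₀(1.99/0.775) = +8.2 dBu.

+8.2 dBu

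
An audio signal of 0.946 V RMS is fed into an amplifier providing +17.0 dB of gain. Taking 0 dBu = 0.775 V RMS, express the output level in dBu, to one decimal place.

+18.7 dBu

Input level: 20·log₁₀(0.946/0.775) = 1.73 dBu.
Output: 1.73 + 17.0 = +18.7 dBu.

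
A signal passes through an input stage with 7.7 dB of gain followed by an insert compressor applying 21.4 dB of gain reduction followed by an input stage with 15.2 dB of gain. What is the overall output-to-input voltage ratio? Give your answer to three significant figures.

Net gain = 7.7 + (−21.4) + 15.2 = 1.5 dB.
Voltage ratio = 10^(1.5/20) = 1.19.

1.19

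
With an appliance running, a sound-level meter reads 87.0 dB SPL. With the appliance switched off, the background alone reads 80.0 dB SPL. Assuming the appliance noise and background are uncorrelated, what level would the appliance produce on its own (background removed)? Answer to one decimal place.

Subtract intensities: L_src = 10·log₁₀(10^(L_total/10) − 10^(L_bg/10)).
L_src = 10·log₁₀(10^(87.0/10) − 10^(80.0/10)) = 10·log₁₀(401200000) = 86.0 dB SPL.

86.0 dB SPL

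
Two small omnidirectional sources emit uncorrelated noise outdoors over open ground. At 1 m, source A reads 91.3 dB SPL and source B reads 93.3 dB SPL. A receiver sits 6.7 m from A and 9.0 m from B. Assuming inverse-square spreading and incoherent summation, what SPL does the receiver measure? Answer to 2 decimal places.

77.52 dB SPL

At the listener: L_A = 91.3 − 20·log₁₀(6.7) = 74.779 dB; L_B = 93.3 − 20·log₁₀(9.0) = 74.215 dB.
Combined: 10·log₁₀(10^(74.779/10)+10^(74.215/10)) = 77.52 dB SPL.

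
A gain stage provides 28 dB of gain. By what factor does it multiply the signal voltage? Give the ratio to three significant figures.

25.1

Voltage ratio = 10^(dB/20).
10^(28/20) = 10^(1.400) = 25.1.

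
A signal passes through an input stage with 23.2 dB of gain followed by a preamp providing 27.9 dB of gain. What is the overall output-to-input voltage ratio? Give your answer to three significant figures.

Net gain = 23.2 + 27.9 = 51.1 dB.
Voltage ratio = 10^(51.1/20) = 359.

359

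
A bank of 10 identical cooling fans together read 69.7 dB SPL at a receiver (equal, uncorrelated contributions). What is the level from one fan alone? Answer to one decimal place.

10 equal incoherent sources add 10·log₁₀(10) = 10.00 dB over one source.
L_one = 69.7 − 10.00 = 59.7 dB SPL.

59.7 dB SPL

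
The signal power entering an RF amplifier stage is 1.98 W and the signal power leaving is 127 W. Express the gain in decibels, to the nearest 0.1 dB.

18.1 dB

Power ratio → dB uses the 10·log₁₀ form:
10·log₁₀(127/1.98) = 10·log₁₀(64.14) = 18.1 dB.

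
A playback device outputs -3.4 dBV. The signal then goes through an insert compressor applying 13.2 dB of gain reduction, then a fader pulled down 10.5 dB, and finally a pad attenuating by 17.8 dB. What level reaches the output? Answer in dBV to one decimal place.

In dB, series stages simply add:
-3.4 − 13.2 − 10.5 − 17.8 = -44.9 dBV.

-44.9 dBV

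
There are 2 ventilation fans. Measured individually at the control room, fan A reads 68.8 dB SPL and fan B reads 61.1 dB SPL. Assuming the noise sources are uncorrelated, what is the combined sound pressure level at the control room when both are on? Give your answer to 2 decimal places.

69.48 dB SPL

Add the sources as powers (linear), then convert back to dB:
L_total = 10·log₁₀(10^(68.8/10) + 10^(61.1/10)) = 10·log₁₀(8874000) = 69.48 dB SPL.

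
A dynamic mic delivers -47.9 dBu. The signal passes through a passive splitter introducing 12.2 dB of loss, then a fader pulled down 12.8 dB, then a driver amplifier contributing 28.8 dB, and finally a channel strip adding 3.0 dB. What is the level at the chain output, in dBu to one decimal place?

Cascaded gains and losses add directly in dB.
-47.9 − 12.2 − 12.8 + 28.8 + 3.0 = -41.1 dBu.

-41.1 dBu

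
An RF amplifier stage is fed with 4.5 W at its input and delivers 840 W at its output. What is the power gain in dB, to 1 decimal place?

For a power ratio, dB = 10·log₁₀(P₂/P₁).
10·log₁₀(840/4.5) = 10·log₁₀(186.7) = 22.7 dB.

22.7 dB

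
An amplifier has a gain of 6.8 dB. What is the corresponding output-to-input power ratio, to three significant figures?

Power ratio = 10^(dB/10).
10^(6.8/10) = 10^(0.6800) = 4.79.

4.79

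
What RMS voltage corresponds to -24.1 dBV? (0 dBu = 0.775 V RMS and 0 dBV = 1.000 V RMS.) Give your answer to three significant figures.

V = 1.000 V × 10^(-24.1/20).
= 1.000 × 0.06237 = 0.0624 V.

0.0624 V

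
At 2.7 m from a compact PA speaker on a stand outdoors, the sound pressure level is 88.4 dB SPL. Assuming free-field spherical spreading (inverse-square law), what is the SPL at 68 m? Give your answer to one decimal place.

Free-field point source: level drops by 20·log₁₀ of the distance ratio.
ΔL = −20·log₁₀(68/2.7) = -28.02 dB, so L₂ = 88.4 + (-28.02) = 60.4 dB SPL.

60.4 dB SPL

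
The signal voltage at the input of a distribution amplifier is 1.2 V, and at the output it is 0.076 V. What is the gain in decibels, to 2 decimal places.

Voltage is an amplitude quantity, so gain = 20·log₁₀(V_out/V_in).
20·log₁₀(0.076/1.2) = 20·log₁₀(0.06333) = -23.97 dB.

-23.97 dB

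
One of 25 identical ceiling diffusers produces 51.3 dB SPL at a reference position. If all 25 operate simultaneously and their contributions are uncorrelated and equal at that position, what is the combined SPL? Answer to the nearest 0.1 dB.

25 equal incoherent sources raise the level by 10·log₁₀(25) = 13.98 dB.
L_total = 51.3 + 13.98 = 65.3 dB SPL.

65.3 dB SPL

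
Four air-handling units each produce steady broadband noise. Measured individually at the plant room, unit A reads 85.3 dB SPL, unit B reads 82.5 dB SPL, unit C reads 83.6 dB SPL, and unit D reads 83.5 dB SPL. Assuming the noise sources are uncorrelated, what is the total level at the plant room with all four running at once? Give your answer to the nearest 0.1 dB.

Add the sources as powers (linear), then convert back to dB:
L_total = 10·log₁₀(10^(85.3/10) + 10^(82.5/10) + 10^(83.6/10) + 10^(83.5/10)) = 10·log₁₀(969600000) = 89.9 dB SPL.

89.9 dB SPL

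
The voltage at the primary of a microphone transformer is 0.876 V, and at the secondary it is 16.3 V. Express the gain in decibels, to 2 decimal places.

25.39 dB

Voltage is an amplitude quantity, so gain = 20·log₁₀(V_out/V_in).
20·log₁₀(16.3/0.876) = 20·log₁₀(18.61) = 25.39 dB.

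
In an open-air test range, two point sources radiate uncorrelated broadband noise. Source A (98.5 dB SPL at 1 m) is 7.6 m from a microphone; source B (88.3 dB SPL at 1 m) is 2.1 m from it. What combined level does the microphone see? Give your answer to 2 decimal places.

At the listener: L_A = 98.5 − 20·log₁₀(7.6) = 80.884 dB; L_B = 88.3 − 20·log₁₀(2.1) = 81.856 dB.
Combined: 10·log₁₀(10^(80.884/10)+10^(81.856/10)) = 84.41 dB SPL.

84.41 dB SPL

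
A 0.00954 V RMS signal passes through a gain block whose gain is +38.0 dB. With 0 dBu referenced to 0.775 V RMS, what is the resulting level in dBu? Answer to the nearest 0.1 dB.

Input level: 20·log₁₀(0.00954/0.775) = -38.20 dBu.
Output: -38.20 + 38.0 = -0.2 dBu.

-0.2 dBu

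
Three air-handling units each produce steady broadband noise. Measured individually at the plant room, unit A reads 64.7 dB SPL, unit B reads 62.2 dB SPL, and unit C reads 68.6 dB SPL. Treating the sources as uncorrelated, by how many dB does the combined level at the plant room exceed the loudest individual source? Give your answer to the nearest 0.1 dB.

Uncorrelated sources add in intensity (power), not in dB.
L_total = 10·log₁₀(10^(64.7/10) + 10^(62.2/10) + 10^(68.6/10)) = 70.74 dB SPL.
Excess over the loudest (68.6 dB): 70.74 − 68.6 = 2.1 dB.

2.1 dB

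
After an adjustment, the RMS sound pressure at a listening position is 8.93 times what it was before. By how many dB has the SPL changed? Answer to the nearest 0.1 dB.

Sound pressure is an amplitude quantity: ΔL = 20·log₁₀(p₂/p₁).
20·log₁₀(8.93) = 19.0 dB.

19.0 dB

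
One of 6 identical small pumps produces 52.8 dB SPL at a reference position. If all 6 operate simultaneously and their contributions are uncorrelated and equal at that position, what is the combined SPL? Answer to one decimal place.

6 equal incoherent sources raise the level by 10·log₁₀(6) = 7.78 dB.
L_total = 52.8 + 7.78 = 60.6 dB SPL.

60.6 dB SPL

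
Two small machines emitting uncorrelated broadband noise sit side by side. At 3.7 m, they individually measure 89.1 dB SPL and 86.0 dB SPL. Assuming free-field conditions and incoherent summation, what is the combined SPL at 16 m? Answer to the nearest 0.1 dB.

78.1 dB SPL

Combined at 3.7 m: 10·log₁₀(10^(89.1/10)+10^(86.0/10)) = 90.83 dB SPL.
Then apply −20·log₁₀(16/3.7) = -12.72 dB → 78.1 dB SPL.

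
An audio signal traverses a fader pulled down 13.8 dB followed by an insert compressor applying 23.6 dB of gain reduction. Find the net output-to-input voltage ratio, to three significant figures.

Net gain = (−13.8) + (−23.6) = -37.4 dB.
Voltage ratio = 10^(-37.4/20) = 0.0135.

0.0135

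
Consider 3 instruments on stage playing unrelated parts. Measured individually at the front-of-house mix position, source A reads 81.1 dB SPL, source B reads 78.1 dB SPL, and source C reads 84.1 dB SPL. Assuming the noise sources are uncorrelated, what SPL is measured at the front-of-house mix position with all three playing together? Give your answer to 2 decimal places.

Uncorrelated sources add in intensity (power), not in dB.
L_total = 10·log₁₀(10^(81.1/10) + 10^(78.1/10) + 10^(84.1/10)) = 10·log₁₀(450400000) = 86.54 dB SPL.

86.54 dB SPL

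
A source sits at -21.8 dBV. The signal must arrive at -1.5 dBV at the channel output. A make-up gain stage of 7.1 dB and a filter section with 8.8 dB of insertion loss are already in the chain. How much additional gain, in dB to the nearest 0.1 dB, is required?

22.0 dB

The required make-up gain is the shortfall in the dB sum.
G = -1.5 − (-21.8) − 7.1 + 8.8 = 22.0 dB.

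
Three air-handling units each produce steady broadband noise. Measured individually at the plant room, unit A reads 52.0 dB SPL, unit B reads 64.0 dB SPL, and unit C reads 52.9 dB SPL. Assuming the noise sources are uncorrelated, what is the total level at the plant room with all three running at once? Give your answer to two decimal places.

Add the sources as powers (linear), then convert back to dB:
L_total = 10·log₁₀(10^(52.0/10) + 10^(64.0/10) + 10^(52.9/10)) = 10·log₁₀(2865000) = 64.57 dB SPL.

64.57 dB SPL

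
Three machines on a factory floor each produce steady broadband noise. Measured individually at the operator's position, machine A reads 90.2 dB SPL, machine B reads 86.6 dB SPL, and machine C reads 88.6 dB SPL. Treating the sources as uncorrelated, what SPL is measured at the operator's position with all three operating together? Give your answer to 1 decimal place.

93.5 dB SPL

Uncorrelated sources add in intensity (power), not in dB.
L_total = 10·log₁₀(10^(90.2/10) + 10^(86.6/10) + 10^(88.6/10)) = 10·log₁₀(2229000000) = 93.5 dB SPL.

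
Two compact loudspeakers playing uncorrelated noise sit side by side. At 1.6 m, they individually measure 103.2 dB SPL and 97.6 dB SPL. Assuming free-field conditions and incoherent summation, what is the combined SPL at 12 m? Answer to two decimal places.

86.76 dB SPL

Combined at 1.6 m: 10·log₁₀(10^(103.2/10)+10^(97.6/10)) = 104.257 dB SPL.
Then apply −20·log₁₀(12/1.6) = -17.501 dB → 86.76 dB SPL.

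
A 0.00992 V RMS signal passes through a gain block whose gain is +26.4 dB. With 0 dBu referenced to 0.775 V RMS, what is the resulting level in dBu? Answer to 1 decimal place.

-11.5 dBu

Input level: 20·log₁₀(0.00992/0.775) = -37.86 dBu.
Output: -37.86 + 26.4 = -11.5 dBu.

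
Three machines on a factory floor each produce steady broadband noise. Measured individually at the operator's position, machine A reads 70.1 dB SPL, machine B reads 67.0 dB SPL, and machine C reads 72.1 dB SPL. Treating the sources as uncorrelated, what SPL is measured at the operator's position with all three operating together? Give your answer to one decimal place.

Incoherent sources sum as intensities:
L_total = 10·log₁₀(10^(70.1/10) + 10^(67.0/10) + 10^(72.1/10)) = 10·log₁₀(31460000) = 75.0 dB SPL.

75.0 dB SPL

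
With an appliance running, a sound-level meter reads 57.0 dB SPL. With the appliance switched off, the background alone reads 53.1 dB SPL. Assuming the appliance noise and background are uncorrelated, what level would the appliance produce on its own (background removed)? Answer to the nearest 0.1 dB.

Remove the background by subtracting linear intensities:
L_src = 10·log₁₀(10^(57.0/10) − 10^(53.1/10)) = 10·log₁₀(297000) = 54.7 dB SPL.

54.7 dB SPL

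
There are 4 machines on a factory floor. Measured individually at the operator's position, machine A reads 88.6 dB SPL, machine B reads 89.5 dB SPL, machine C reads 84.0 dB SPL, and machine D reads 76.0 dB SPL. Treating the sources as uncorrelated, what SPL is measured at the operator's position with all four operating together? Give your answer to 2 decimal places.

Uncorrelated sources add in intensity (power), not in dB.
L_total = 10·log₁₀(10^(88.6/10) + 10^(89.5/10) + 10^(84.0/10) + 10^(76.0/10)) = 10·log₁₀(1907000000) = 92.80 dB SPL.

92.80 dB SPL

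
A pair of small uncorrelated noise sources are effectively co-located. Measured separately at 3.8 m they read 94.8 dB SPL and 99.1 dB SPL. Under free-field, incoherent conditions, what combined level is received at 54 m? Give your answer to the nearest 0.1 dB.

77.4 dB SPL

Combined at 3.8 m: 10·log₁₀(10^(94.8/10)+10^(99.1/10)) = 100.47 dB SPL.
Then apply −20·log₁₀(54/3.8) = -23.05 dB → 77.4 dB SPL.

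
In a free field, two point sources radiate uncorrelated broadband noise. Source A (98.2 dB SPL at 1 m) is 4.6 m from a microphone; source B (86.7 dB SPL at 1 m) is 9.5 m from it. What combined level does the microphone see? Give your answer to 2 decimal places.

At the listener: L_A = 98.2 − 20·log₁₀(4.6) = 84.945 dB; L_B = 86.7 − 20·log₁₀(9.5) = 67.146 dB.
Combined: 10·log₁₀(10^(84.945/10)+10^(67.146/10)) = 85.02 dB SPL.

85.02 dB SPL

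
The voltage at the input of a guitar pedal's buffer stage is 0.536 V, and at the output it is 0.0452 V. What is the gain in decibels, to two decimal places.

For a voltage ratio, dB = 20·log₁₀(V₂/V₁).
20·log₁₀(0.0452/0.536) = 20·log₁₀(0.08433) = -21.48 dB.

-21.48 dB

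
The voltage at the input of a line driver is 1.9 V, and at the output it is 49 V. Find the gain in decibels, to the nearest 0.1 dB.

28.2 dB

Voltage ratio → dB uses the 20·log₁₀ form:
20·log₁₀(49/1.9) = 20·log₁₀(25.79) = 28.2 dB.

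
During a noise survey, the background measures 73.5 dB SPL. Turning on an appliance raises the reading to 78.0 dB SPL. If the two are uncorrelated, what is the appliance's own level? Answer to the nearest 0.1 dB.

Background correction is a power subtraction:
L_src = 10·log₁₀(10^(78.0/10) − 10^(73.5/10)) = 10·log₁₀(40710000) = 76.1 dB SPL.

76.1 dB SPL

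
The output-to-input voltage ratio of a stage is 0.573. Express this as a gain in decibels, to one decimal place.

For a voltage ratio, dB = 20·log₁₀(V₂/V₁).
20·log₁₀(0.573) = -4.8 dB.

-4.8 dB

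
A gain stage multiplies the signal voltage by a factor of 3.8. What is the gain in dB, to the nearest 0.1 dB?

11.6 dB

Voltage is an amplitude quantity, so gain = 20·log₁₀(V_out/V_in).
20·log₁₀(3.8) = 11.6 dB.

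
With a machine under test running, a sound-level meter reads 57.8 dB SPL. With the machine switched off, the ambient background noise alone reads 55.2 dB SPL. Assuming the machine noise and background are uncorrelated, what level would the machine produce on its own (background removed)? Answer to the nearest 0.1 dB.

54.3 dB SPL

Subtract intensities: L_src = 10·log₁₀(10^(L_total/10) − 10^(L_bg/10)).
L_src = 10·log₁₀(10^(57.8/10) − 10^(55.2/10)) = 10·log₁₀(271400) = 54.3 dB SPL.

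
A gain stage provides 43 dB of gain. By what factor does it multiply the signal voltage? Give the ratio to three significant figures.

Voltage ratio = 10^(dB/20).
10^(43/20) = 10^(2.150) = 141.

141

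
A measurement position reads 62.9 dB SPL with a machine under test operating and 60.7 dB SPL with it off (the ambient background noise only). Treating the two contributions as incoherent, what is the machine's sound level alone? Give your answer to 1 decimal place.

Remove the background by subtracting linear intensities:
L_src = 10·log₁₀(10^(62.9/10) − 10^(60.7/10)) = 10·log₁₀(774900) = 58.9 dB SPL.

58.9 dB SPL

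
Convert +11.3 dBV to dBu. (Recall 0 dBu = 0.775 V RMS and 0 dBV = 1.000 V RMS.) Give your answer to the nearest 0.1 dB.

The offset between the scales is 20·log₁₀(0.775/1.000) = −2.214 dB.
So dBu = +11.3 + 2.214 = +13.5 dBu.

+13.5 dBu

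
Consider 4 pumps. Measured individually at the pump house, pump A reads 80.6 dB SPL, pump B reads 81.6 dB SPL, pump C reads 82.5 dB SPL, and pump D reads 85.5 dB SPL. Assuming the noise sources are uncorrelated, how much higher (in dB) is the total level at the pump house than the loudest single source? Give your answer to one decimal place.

Incoherent sources sum as intensities:
L_total = 10·log₁₀(10^(80.6/10) + 10^(81.6/10) + 10^(82.5/10) + 10^(85.5/10)) = 88.99 dB SPL.
Excess over the loudest (85.5 dB): 88.99 − 85.5 = 3.5 dB.

3.5 dB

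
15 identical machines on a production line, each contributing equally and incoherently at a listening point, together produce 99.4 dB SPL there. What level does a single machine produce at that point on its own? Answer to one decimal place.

15 equal incoherent sources add 10·log₁₀(15) = 11.76 dB over one source.
L_one = 99.4 − 11.76 = 87.6 dB SPL.

87.6 dB SPL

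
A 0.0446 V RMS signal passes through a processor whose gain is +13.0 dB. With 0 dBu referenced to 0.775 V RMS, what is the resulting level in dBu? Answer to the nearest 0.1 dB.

Input level: 20·log₁₀(0.0446/0.775) = -24.80 dBu.
Output: -24.80 + 13.0 = -11.8 dBu.

-11.8 dBu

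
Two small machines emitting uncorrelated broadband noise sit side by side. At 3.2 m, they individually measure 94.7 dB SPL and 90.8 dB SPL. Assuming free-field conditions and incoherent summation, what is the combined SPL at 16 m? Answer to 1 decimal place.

82.2 dB SPL

Combined at 3.2 m: 10·log₁₀(10^(94.7/10)+10^(90.8/10)) = 96.18 dB SPL.
Then apply −20·log₁₀(16/3.2) = -13.98 dB → 82.2 dB SPL.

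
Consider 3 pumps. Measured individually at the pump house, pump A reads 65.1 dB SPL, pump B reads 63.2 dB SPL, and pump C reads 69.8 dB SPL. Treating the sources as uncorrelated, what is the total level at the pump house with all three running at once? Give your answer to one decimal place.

Uncorrelated sources add in intensity (power), not in dB.
L_total = 10·log₁₀(10^(65.1/10) + 10^(63.2/10) + 10^(69.8/10)) = 10·log₁₀(14880000) = 71.7 dB SPL.

71.7 dB SPL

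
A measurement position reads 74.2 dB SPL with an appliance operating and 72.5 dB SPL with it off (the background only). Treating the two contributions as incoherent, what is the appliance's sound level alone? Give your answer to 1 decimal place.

Subtract intensities: L_src = 10·log₁₀(10^(L_total/10) − 10^(L_bg/10)).
L_src = 10·log₁₀(10^(74.2/10) − 10^(72.5/10)) = 10·log₁₀(8520000) = 69.3 dB SPL.

69.3 dB SPL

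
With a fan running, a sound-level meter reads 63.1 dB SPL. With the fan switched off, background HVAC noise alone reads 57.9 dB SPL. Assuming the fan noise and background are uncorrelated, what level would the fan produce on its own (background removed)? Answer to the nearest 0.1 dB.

Background correction is a power subtraction:
L_src = 10·log₁₀(10^(63.1/10) − 10^(57.9/10)) = 10·log₁₀(1425000) = 61.5 dB SPL.

61.5 dB SPL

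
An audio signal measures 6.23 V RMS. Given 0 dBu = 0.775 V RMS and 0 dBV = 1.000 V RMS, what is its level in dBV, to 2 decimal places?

+15.89 dBV

dBV = 20·log₁₀(V / 1.000 V).
20·log₁₀(6.23/1.000) = +15.89 dBV.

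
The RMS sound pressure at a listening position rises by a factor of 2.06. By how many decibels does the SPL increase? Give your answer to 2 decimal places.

SPL change from a pressure ratio uses the 20·log₁₀ form:
20·log₁₀(2.06) = 6.28 dB.

6.28 dB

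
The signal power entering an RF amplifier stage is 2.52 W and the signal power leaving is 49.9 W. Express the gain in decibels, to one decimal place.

Power ratio → dB uses the 10·log₁₀ form:
10·log₁₀(49.9/2.52) = 10·log₁₀(19.80) = 13.0 dB.

13.0 dB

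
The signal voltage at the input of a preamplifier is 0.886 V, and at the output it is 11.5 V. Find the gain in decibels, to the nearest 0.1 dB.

For a voltage ratio, dB = 20·log₁₀(V₂/V₁).
20·log₁₀(11.5/0.886) = 20·log₁₀(12.98) = 22.3 dB.

22.3 dB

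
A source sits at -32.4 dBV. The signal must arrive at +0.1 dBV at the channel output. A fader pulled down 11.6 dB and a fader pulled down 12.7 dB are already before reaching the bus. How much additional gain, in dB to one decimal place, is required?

The required make-up gain is the shortfall in the dB sum.
G = +0.1 − (-32.4) + 11.6 + 12.7 = 56.8 dB.

56.8 dB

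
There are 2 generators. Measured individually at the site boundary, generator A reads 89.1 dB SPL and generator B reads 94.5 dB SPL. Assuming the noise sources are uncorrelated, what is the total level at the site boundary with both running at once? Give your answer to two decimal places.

Uncorrelated sources add in intensity (power), not in dB.
L_total = 10·log₁₀(10^(89.1/10) + 10^(94.5/10)) = 10·log₁₀(3631000000) = 95.60 dB SPL.

95.60 dB SPL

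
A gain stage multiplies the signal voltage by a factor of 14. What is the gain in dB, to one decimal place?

Voltage is an amplitude quantity, so gain = 20·log₁₀(V_out/V_in).
20·log₁₀(14) = 22.9 dB.

22.9 dB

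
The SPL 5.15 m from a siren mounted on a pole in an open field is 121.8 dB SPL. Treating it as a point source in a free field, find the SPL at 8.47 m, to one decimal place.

Free-field point source: level drops by 20·log₁₀ of the distance ratio.
ΔL = −20·log₁₀(8.47/5.15) = -4.32 dB, so L₂ = 121.8 + (-4.32) = 117.5 dB SPL.

117.5 dB SPL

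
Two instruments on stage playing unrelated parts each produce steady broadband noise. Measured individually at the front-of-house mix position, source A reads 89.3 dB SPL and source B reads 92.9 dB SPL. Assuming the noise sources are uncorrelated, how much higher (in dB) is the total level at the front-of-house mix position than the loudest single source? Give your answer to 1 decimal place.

1.6 dB

Add the sources as powers (linear), then convert back to dB:
L_total = 10·log₁₀(10^(89.3/10) + 10^(92.9/10)) = 94.47 dB SPL.
Excess over the loudest (92.9 dB): 94.47 − 92.9 = 1.6 dB.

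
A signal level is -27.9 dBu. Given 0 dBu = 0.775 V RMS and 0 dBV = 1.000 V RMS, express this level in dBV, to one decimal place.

-30.1 dBV

The offset between the scales is 20·log₁₀(0.775/1.000) = −2.214 dB.
So dBV = -27.9 − 2.214 = -30.1 dBV.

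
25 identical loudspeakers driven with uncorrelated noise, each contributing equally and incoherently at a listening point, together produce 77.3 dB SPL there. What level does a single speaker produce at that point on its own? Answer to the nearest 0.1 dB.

63.3 dB SPL

25 equal incoherent sources add 10·log₁₀(25) = 13.98 dB over one source.
L_one = 77.3 − 13.98 = 63.3 dB SPL.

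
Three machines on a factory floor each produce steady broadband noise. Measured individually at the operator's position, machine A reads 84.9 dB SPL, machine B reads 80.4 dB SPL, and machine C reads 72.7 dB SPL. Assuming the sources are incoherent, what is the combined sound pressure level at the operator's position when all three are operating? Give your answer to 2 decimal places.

86.41 dB SPL

Add the sources as powers (linear), then convert back to dB:
L_total = 10·log₁₀(10^(84.9/10) + 10^(80.4/10) + 10^(72.7/10)) = 10·log₁₀(437300000) = 86.41 dB SPL.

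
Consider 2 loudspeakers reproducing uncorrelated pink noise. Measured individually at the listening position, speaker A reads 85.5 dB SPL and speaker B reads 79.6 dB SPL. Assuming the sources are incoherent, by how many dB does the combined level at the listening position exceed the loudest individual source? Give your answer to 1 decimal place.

1.0 dB

Uncorrelated sources add in intensity (power), not in dB.
L_total = 10·log₁₀(10^(85.5/10) + 10^(79.6/10)) = 86.49 dB SPL.
Excess over the loudest (85.5 dB): 86.49 − 85.5 = 1.0 dB.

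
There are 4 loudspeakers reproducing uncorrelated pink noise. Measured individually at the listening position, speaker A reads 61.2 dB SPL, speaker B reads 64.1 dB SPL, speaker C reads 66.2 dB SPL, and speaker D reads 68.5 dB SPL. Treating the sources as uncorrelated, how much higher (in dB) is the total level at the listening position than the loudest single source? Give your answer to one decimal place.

Add the sources as powers (linear), then convert back to dB:
L_total = 10·log₁₀(10^(61.2/10) + 10^(64.1/10) + 10^(66.2/10) + 10^(68.5/10)) = 71.80 dB SPL.
Excess over the loudest (68.5 dB): 71.80 − 68.5 = 3.3 dB.

3.3 dB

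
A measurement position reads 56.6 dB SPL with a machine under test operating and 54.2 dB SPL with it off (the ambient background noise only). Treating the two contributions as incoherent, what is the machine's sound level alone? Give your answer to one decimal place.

52.9 dB SPL

Background correction is a power subtraction:
L_src = 10·log₁₀(10^(56.6/10) − 10^(54.2/10)) = 10·log₁₀(194100) = 52.9 dB SPL.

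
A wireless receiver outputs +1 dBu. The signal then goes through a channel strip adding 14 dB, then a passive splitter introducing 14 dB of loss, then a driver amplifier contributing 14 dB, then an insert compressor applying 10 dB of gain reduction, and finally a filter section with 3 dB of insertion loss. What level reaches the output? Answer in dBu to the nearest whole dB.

+2 dBu

Cascaded gains and losses add directly in dB.
+1 + 14 − 14 + 14 − 10 − 3 = +2 dBu.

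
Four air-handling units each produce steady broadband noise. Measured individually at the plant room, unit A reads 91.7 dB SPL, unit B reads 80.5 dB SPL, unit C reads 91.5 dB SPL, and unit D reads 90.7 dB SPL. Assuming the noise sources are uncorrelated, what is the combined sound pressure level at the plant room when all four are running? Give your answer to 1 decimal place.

Add the sources as powers (linear), then convert back to dB:
L_total = 10·log₁₀(10^(91.7/10) + 10^(80.5/10) + 10^(91.5/10) + 10^(90.7/10)) = 10·log₁₀(4179000000) = 96.2 dB SPL.

96.2 dB SPL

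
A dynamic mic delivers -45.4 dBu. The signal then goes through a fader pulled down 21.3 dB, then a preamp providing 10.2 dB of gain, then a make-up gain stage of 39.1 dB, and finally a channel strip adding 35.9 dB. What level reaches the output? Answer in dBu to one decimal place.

Gain stages sum in dB:
-45.4 − 21.3 + 10.2 + 39.1 + 35.9 = +18.5 dBu.

+18.5 dBu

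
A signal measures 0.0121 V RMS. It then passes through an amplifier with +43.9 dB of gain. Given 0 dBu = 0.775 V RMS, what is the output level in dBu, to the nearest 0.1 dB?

Input level: 20·log₁₀(0.0121/0.775) = -36.13 dBu.
Output: -36.13 + 43.9 = +7.8 dBu.

+7.8 dBu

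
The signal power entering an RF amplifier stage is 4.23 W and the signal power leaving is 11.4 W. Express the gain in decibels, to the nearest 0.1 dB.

4.3 dB

For a power ratio, dB = 10·log₁₀(P₂/P₁).
10·log₁₀(11.4/4.23) = 10·log₁₀(2.695) = 4.3 dB.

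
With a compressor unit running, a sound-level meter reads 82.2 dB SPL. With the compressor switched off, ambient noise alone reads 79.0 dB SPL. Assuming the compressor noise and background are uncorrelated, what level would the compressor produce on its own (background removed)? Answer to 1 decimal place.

79.4 dB SPL

Remove the background by subtracting linear intensities:
L_src = 10·log₁₀(10^(82.2/10) − 10^(79.0/10)) = 10·log₁₀(86530000) = 79.4 dB SPL.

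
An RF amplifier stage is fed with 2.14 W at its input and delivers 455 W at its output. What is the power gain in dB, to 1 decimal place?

23.3 dB

For a power ratio, dB = 10·log₁₀(P₂/P₁).
10·log₁₀(455/2.14) = 10·log₁₀(212.6) = 23.3 dB.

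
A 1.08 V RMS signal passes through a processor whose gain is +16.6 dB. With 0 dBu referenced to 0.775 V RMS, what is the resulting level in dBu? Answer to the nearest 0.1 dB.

+19.5 dBu

Input level: 20·log₁₀(1.08/0.775) = 2.88 dBu.
Output: 2.88 + 16.6 = +19.5 dBu.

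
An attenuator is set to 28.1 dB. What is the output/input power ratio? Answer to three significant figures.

Power ratio = 10^(dB/10).
10^(-28.1/10) = 10^(-2.810) = 0.00155.

0.00155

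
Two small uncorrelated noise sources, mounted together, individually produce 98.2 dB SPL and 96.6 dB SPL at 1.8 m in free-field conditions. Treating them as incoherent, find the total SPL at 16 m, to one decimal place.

81.5 dB SPL

Combined at 1.8 m: 10·log₁₀(10^(98.2/10)+10^(96.6/10)) = 100.48 dB SPL.
Then apply −20·log₁₀(16/1.8) = -18.98 dB → 81.5 dB SPL.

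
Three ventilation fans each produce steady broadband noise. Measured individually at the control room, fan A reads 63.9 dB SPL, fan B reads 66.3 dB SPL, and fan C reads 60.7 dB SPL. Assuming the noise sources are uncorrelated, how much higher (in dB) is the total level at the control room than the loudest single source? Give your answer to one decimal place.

Uncorrelated sources add in intensity (power), not in dB.
L_total = 10·log₁₀(10^(63.9/10) + 10^(66.3/10) + 10^(60.7/10)) = 68.97 dB SPL.
Excess over the loudest (66.3 dB): 68.97 − 66.3 = 2.7 dB.

2.7 dB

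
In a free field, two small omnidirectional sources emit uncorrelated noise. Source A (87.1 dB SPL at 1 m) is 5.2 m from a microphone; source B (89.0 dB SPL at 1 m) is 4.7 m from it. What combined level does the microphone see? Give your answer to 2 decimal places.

At the listener: L_A = 87.1 − 20·log₁₀(5.2) = 72.780 dB; L_B = 89.0 − 20·log₁₀(4.7) = 75.558 dB.
Combined: 10·log₁₀(10^(72.780/10)+10^(75.558/10)) = 77.40 dB SPL.

77.40 dB SPL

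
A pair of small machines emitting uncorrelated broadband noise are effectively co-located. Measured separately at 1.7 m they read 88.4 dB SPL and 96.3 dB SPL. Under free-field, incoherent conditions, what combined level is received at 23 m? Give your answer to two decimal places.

74.33 dB SPL

Combined at 1.7 m: 10·log₁₀(10^(88.4/10)+10^(96.3/10)) = 96.953 dB SPL.
Then apply −20·log₁₀(23/1.7) = -22.626 dB → 74.33 dB SPL.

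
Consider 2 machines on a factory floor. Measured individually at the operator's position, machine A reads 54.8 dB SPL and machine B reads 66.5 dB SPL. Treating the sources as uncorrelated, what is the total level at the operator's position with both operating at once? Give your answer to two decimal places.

66.78 dB SPL

Add the sources as powers (linear), then convert back to dB:
L_total = 10·log₁₀(10^(54.8/10) + 10^(66.5/10)) = 10·log₁₀(4769000) = 66.78 dB SPL.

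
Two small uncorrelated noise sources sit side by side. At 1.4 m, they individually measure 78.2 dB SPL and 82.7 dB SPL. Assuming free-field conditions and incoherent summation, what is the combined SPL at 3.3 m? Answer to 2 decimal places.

Combined at 1.4 m: 10·log₁₀(10^(78.2/10)+10^(82.7/10)) = 84.019 dB SPL.
Then apply −20·log₁₀(3.3/1.4) = -7.448 dB → 76.57 dB SPL.

76.57 dB SPL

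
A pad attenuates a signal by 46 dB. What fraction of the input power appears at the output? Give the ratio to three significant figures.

Power ratio = 10^(dB/10).
10^(-46/10) = 10^(-4.600) = 0.0000251.

0.0000251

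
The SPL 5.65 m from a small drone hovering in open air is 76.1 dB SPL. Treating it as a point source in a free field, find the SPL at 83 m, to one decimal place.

52.8 dB SPL

Free-field point source: level drops by 20·log₁₀ of the distance ratio.
ΔL = −20·log₁₀(83/5.65) = -23.34 dB, so L₂ = 76.1 + (-23.34) = 52.8 dB SPL.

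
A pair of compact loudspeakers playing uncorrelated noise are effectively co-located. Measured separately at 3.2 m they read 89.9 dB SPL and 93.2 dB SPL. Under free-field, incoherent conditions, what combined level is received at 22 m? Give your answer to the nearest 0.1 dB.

Combined at 3.2 m: 10·log₁₀(10^(89.9/10)+10^(93.2/10)) = 94.87 dB SPL.
Then apply −20·log₁₀(22/3.2) = -16.75 dB → 78.1 dB SPL.

78.1 dB SPL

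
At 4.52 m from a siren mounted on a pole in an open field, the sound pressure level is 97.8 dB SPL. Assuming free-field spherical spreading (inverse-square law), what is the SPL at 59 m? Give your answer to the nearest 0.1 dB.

For a point source in a free field, ΔL = −20·log₁₀(d₂/d₁).
ΔL = −20·log₁₀(59/4.52) = -22.31 dB, so L₂ = 97.8 + (-22.31) = 75.5 dB SPL.

75.5 dB SPL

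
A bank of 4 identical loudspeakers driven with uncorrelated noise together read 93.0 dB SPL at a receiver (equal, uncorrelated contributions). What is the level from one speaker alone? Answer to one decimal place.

4 equal incoherent sources add 10·log₁₀(4) = 6.02 dB over one source.
L_one = 93.0 − 6.02 = 87.0 dB SPL.

87.0 dB SPL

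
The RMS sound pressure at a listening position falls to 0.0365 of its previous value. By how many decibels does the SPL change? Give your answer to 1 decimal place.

SPL change from a pressure ratio uses the 20·log₁₀ form:
20·log₁₀(0.0365) = -28.8 dB.

-28.8 dB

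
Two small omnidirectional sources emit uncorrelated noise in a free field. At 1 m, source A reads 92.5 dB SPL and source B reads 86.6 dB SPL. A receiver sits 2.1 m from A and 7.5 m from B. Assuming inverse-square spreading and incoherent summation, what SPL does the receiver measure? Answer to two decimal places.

At the listener: L_A = 92.5 − 20·log₁₀(2.1) = 86.056 dB; L_B = 86.6 − 20·log₁₀(7.5) = 69.099 dB.
Combined: 10·log₁₀(10^(86.056/10)+10^(69.099/10)) = 86.14 dB SPL.

86.14 dB SPL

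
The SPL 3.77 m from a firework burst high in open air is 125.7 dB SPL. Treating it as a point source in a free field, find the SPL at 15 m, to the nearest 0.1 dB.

For a point source in a free field, ΔL = −20·log₁₀(d₂/d₁).
ΔL = −20·log₁₀(15/3.77) = -11.99 dB, so L₂ = 125.7 + (-11.99) = 113.7 dB SPL.

113.7 dB SPL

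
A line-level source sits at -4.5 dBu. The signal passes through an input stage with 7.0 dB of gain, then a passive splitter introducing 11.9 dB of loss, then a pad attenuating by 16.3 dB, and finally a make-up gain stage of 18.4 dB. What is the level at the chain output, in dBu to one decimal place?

In dB, series stages simply add:
-4.5 + 7.0 − 11.9 − 16.3 + 18.4 = -7.3 dBu.

-7.3 dBu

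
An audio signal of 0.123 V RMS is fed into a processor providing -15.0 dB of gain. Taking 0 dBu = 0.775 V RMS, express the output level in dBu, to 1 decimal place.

-31.0 dBu

Input level: 20·log₁₀(0.123/0.775) = -15.99 dBu.
Output: -15.99 − 15.0 = -31.0 dBu.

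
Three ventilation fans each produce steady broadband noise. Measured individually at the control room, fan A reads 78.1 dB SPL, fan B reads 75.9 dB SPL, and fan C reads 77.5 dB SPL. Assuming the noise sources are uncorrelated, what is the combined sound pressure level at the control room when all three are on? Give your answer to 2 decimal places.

Incoherent sources sum as intensities:
L_total = 10·log₁₀(10^(78.1/10) + 10^(75.9/10) + 10^(77.5/10)) = 10·log₁₀(159700000) = 82.03 dB SPL.

82.03 dB SPL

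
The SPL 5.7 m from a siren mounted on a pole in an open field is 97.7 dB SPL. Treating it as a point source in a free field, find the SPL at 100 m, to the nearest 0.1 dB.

72.8 dB SPL

Inverse-square spreading gives ΔL = −20·log₁₀(d₂/d₁).
ΔL = −20·log₁₀(100/5.7) = -24.88 dB, so L₂ = 97.7 + (-24.88) = 72.8 dB SPL.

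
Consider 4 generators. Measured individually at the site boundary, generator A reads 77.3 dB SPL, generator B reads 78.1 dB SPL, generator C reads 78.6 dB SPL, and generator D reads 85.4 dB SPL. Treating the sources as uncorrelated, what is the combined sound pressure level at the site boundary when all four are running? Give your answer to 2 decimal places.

Add the sources as powers (linear), then convert back to dB:
L_total = 10·log₁₀(10^(77.3/10) + 10^(78.1/10) + 10^(78.6/10) + 10^(85.4/10)) = 10·log₁₀(537400000) = 87.30 dB SPL.

87.30 dB SPL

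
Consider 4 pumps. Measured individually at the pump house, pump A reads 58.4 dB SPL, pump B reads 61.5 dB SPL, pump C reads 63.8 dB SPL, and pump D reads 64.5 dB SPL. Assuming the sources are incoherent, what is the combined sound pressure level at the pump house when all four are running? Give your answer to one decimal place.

Uncorrelated sources add in intensity (power), not in dB.
L_total = 10·log₁₀(10^(58.4/10) + 10^(61.5/10) + 10^(63.8/10) + 10^(64.5/10)) = 10·log₁₀(7322000) = 68.6 dB SPL.

68.6 dB SPL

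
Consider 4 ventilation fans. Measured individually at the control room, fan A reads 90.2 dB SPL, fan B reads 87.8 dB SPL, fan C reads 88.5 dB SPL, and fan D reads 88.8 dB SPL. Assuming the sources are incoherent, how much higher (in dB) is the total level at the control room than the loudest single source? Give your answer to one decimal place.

4.7 dB

Uncorrelated sources add in intensity (power), not in dB.
L_total = 10·log₁₀(10^(90.2/10) + 10^(87.8/10) + 10^(88.5/10) + 10^(88.8/10)) = 94.94 dB SPL.
Excess over the loudest (90.2 dB): 94.94 − 90.2 = 4.7 dB.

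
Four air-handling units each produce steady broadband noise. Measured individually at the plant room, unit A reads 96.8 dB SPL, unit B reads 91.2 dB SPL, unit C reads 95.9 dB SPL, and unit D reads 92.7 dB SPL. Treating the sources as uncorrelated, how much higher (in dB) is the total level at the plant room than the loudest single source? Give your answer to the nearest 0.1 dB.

Incoherent sources sum as intensities:
L_total = 10·log₁₀(10^(96.8/10) + 10^(91.2/10) + 10^(95.9/10) + 10^(92.7/10)) = 100.74 dB SPL.
Excess over the loudest (96.8 dB): 100.74 − 96.8 = 3.9 dB.

3.9 dB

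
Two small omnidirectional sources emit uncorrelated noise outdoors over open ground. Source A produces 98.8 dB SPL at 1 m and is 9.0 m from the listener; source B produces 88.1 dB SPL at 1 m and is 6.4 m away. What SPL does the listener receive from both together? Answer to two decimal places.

At the listener: L_A = 98.8 − 20·log₁₀(9.0) = 79.715 dB; L_B = 88.1 − 20·log₁₀(6.4) = 71.976 dB.
Combined: 10·log₁₀(10^(79.715/10)+10^(71.976/10)) = 80.39 dB SPL.

80.39 dB SPL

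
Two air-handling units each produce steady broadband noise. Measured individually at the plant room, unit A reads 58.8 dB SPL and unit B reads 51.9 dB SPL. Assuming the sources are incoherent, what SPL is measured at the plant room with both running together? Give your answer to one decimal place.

Add the sources as powers (linear), then convert back to dB:
L_total = 10·log₁₀(10^(58.8/10) + 10^(51.9/10)) = 10·log₁₀(913500) = 59.6 dB SPL.

59.6 dB SPL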